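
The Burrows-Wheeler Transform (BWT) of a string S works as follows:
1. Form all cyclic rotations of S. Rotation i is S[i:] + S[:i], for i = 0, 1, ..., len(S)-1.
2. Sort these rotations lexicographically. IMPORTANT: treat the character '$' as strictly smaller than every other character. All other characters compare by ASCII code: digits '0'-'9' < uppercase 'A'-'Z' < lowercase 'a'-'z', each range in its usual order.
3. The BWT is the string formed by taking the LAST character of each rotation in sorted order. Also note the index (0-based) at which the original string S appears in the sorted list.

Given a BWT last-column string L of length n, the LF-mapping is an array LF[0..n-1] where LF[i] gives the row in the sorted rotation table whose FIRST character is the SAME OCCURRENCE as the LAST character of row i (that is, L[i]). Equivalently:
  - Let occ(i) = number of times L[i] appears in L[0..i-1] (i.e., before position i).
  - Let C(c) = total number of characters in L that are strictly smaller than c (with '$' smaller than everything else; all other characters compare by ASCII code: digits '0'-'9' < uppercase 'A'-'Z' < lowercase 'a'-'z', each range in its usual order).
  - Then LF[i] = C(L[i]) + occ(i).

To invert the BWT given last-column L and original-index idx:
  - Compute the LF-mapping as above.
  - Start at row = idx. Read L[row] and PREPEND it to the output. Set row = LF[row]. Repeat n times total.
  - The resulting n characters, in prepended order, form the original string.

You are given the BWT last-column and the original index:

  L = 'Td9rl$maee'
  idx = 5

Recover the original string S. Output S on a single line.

LF mapping: 2 4 1 9 7 0 8 3 5 6
Walk LF starting at row 5, prepending L[row]:
  step 1: row=5, L[5]='$', prepend. Next row=LF[5]=0
  step 2: row=0, L[0]='T', prepend. Next row=LF[0]=2
  step 3: row=2, L[2]='9', prepend. Next row=LF[2]=1
  step 4: row=1, L[1]='d', prepend. Next row=LF[1]=4
  step 5: row=4, L[4]='l', prepend. Next row=LF[4]=7
  step 6: row=7, L[7]='a', prepend. Next row=LF[7]=3
  step 7: row=3, L[3]='r', prepend. Next row=LF[3]=9
  step 8: row=9, L[9]='e', prepend. Next row=LF[9]=6
  step 9: row=6, L[6]='m', prepend. Next row=LF[6]=8
  step 10: row=8, L[8]='e', prepend. Next row=LF[8]=5
Reversed output: emerald9T$

Answer: emerald9T$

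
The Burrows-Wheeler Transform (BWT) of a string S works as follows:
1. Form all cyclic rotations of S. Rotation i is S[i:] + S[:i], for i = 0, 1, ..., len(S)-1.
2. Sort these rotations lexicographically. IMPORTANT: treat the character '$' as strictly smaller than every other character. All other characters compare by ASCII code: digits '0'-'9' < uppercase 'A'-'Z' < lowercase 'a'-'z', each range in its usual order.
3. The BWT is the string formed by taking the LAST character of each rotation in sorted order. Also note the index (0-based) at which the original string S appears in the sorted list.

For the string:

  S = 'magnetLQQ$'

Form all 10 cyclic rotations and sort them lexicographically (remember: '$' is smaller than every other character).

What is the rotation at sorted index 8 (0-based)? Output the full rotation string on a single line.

All 10 rotations (rotation i = S[i:]+S[:i]):
  rot[0] = magnetLQQ$
  rot[1] = agnetLQQ$m
  rot[2] = gnetLQQ$ma
  rot[3] = netLQQ$mag
  rot[4] = etLQQ$magn
  rot[5] = tLQQ$magne
  rot[6] = LQQ$magnet
  rot[7] = QQ$magnetL
  rot[8] = Q$magnetLQ
  rot[9] = $magnetLQQ
Sorted (with $ < everything):
  sorted[0] = $magnetLQQ
  sorted[1] = LQQ$magnet
  sorted[2] = Q$magnetLQ
  sorted[3] = QQ$magnetL
  sorted[4] = agnetLQQ$m
  sorted[5] = etLQQ$magn
  sorted[6] = gnetLQQ$ma
  sorted[7] = magnetLQQ$
  sorted[8] = netLQQ$mag
  sorted[9] = tLQQ$magne
sorted[8] = netLQQ$mag

Answer: netLQQ$mag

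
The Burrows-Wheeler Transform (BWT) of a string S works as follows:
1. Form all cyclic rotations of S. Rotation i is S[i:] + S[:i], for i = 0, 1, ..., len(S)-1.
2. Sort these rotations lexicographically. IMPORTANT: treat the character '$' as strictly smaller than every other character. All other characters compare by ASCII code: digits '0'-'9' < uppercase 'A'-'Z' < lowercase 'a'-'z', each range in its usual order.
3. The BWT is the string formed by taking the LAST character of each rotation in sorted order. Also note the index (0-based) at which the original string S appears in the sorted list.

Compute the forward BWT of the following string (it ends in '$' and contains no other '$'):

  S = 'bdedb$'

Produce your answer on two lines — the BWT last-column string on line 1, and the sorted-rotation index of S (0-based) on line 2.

All 6 rotations (rotation i = S[i:]+S[:i]):
  rot[0] = bdedb$
  rot[1] = dedb$b
  rot[2] = edb$bd
  rot[3] = db$bde
  rot[4] = b$bded
  rot[5] = $bdedb
Sorted (with $ < everything):
  sorted[0] = $bdedb  (last char: 'b')
  sorted[1] = b$bded  (last char: 'd')
  sorted[2] = bdedb$  (last char: '$')
  sorted[3] = db$bde  (last char: 'e')
  sorted[4] = dedb$b  (last char: 'b')
  sorted[5] = edb$bd  (last char: 'd')
Last column: bd$ebd
Original string S is at sorted index 2

Answer: bd$ebd
2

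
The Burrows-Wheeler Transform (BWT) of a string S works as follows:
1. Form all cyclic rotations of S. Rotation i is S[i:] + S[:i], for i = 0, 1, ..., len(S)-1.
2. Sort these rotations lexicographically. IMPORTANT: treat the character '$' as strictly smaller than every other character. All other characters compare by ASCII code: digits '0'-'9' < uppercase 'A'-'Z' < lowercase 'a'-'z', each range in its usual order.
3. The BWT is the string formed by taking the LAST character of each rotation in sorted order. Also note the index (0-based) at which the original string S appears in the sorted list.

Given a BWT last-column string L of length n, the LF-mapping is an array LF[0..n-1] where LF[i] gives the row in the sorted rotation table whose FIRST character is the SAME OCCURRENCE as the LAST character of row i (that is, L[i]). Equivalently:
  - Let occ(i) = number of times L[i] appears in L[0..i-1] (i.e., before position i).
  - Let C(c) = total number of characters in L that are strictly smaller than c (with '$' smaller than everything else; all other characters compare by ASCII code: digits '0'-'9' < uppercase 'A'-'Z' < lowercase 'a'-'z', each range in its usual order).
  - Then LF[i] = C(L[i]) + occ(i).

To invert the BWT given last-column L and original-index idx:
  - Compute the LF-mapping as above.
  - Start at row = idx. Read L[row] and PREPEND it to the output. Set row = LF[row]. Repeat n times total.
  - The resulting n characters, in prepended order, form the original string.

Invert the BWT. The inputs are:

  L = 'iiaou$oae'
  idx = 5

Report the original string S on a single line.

Answer: iaaooeui$

Derivation:
LF mapping: 4 5 1 6 8 0 7 2 3
Walk LF starting at row 5, prepending L[row]:
  step 1: row=5, L[5]='$', prepend. Next row=LF[5]=0
  step 2: row=0, L[0]='i', prepend. Next row=LF[0]=4
  step 3: row=4, L[4]='u', prepend. Next row=LF[4]=8
  step 4: row=8, L[8]='e', prepend. Next row=LF[8]=3
  step 5: row=3, L[3]='o', prepend. Next row=LF[3]=6
  step 6: row=6, L[6]='o', prepend. Next row=LF[6]=7
  step 7: row=7, L[7]='a', prepend. Next row=LF[7]=2
  step 8: row=2, L[2]='a', prepend. Next row=LF[2]=1
  step 9: row=1, L[1]='i', prepend. Next row=LF[1]=5
Reversed output: iaaooeui$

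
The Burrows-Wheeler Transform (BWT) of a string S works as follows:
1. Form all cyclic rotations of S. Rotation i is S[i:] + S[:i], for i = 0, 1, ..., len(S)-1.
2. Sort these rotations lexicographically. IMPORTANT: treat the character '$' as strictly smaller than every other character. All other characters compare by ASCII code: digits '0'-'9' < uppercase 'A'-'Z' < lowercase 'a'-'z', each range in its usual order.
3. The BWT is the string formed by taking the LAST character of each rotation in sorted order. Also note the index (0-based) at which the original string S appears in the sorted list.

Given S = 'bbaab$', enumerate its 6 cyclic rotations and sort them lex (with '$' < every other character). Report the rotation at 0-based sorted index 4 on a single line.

Answer: baab$b

Derivation:
All 6 rotations (rotation i = S[i:]+S[:i]):
  rot[0] = bbaab$
  rot[1] = baab$b
  rot[2] = aab$bb
  rot[3] = ab$bba
  rot[4] = b$bbaa
  rot[5] = $bbaab
Sorted (with $ < everything):
  sorted[0] = $bbaab
  sorted[1] = aab$bb
  sorted[2] = ab$bba
  sorted[3] = b$bbaa
  sorted[4] = baab$b
  sorted[5] = bbaab$
sorted[4] = baab$b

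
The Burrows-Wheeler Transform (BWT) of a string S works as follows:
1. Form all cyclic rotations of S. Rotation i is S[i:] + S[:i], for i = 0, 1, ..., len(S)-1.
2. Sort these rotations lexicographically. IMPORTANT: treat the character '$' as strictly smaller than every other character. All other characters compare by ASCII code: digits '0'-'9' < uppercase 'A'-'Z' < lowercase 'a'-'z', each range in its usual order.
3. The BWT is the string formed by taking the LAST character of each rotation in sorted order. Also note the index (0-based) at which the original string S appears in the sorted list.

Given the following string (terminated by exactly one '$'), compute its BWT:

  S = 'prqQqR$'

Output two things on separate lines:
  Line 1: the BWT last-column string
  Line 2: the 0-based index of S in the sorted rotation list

All 7 rotations (rotation i = S[i:]+S[:i]):
  rot[0] = prqQqR$
  rot[1] = rqQqR$p
  rot[2] = qQqR$pr
  rot[3] = QqR$prq
  rot[4] = qR$prqQ
  rot[5] = R$prqQq
  rot[6] = $prqQqR
Sorted (with $ < everything):
  sorted[0] = $prqQqR  (last char: 'R')
  sorted[1] = QqR$prq  (last char: 'q')
  sorted[2] = R$prqQq  (last char: 'q')
  sorted[3] = prqQqR$  (last char: '$')
  sorted[4] = qQqR$pr  (last char: 'r')
  sorted[5] = qR$prqQ  (last char: 'Q')
  sorted[6] = rqQqR$p  (last char: 'p')
Last column: Rqq$rQp
Original string S is at sorted index 3

Answer: Rqq$rQp
3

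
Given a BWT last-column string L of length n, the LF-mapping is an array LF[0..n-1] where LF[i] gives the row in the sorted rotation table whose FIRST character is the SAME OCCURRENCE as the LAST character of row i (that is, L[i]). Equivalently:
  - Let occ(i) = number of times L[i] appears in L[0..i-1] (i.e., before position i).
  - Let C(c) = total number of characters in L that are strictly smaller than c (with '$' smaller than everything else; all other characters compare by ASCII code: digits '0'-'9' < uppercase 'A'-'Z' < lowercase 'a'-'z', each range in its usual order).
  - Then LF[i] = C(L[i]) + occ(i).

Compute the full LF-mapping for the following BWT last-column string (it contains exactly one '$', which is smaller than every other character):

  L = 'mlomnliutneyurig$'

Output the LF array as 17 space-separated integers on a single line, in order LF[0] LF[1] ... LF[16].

Char counts: '$':1, 'e':1, 'g':1, 'i':2, 'l':2, 'm':2, 'n':2, 'o':1, 'r':1, 't':1, 'u':2, 'y':1
C (first-col start): C('$')=0, C('e')=1, C('g')=2, C('i')=3, C('l')=5, C('m')=7, C('n')=9, C('o')=11, C('r')=12, C('t')=13, C('u')=14, C('y')=16
L[0]='m': occ=0, LF[0]=C('m')+0=7+0=7
L[1]='l': occ=0, LF[1]=C('l')+0=5+0=5
L[2]='o': occ=0, LF[2]=C('o')+0=11+0=11
L[3]='m': occ=1, LF[3]=C('m')+1=7+1=8
L[4]='n': occ=0, LF[4]=C('n')+0=9+0=9
L[5]='l': occ=1, LF[5]=C('l')+1=5+1=6
L[6]='i': occ=0, LF[6]=C('i')+0=3+0=3
L[7]='u': occ=0, LF[7]=C('u')+0=14+0=14
L[8]='t': occ=0, LF[8]=C('t')+0=13+0=13
L[9]='n': occ=1, LF[9]=C('n')+1=9+1=10
L[10]='e': occ=0, LF[10]=C('e')+0=1+0=1
L[11]='y': occ=0, LF[11]=C('y')+0=16+0=16
L[12]='u': occ=1, LF[12]=C('u')+1=14+1=15
L[13]='r': occ=0, LF[13]=C('r')+0=12+0=12
L[14]='i': occ=1, LF[14]=C('i')+1=3+1=4
L[15]='g': occ=0, LF[15]=C('g')+0=2+0=2
L[16]='$': occ=0, LF[16]=C('$')+0=0+0=0

Answer: 7 5 11 8 9 6 3 14 13 10 1 16 15 12 4 2 0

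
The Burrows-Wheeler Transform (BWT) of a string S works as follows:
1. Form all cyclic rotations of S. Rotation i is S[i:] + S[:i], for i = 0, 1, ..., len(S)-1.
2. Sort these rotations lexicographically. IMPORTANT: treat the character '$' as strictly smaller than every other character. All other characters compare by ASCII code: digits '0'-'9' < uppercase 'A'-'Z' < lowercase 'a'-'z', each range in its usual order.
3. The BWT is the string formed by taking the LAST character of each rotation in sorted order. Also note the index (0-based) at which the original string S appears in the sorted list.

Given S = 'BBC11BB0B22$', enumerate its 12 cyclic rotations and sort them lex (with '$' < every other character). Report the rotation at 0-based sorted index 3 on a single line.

All 12 rotations (rotation i = S[i:]+S[:i]):
  rot[0] = BBC11BB0B22$
  rot[1] = BC11BB0B22$B
  rot[2] = C11BB0B22$BB
  rot[3] = 11BB0B22$BBC
  rot[4] = 1BB0B22$BBC1
  rot[5] = BB0B22$BBC11
  rot[6] = B0B22$BBC11B
  rot[7] = 0B22$BBC11BB
  rot[8] = B22$BBC11BB0
  rot[9] = 22$BBC11BB0B
  rot[10] = 2$BBC11BB0B2
  rot[11] = $BBC11BB0B22
Sorted (with $ < everything):
  sorted[0] = $BBC11BB0B22
  sorted[1] = 0B22$BBC11BB
  sorted[2] = 11BB0B22$BBC
  sorted[3] = 1BB0B22$BBC1
  sorted[4] = 2$BBC11BB0B2
  sorted[5] = 22$BBC11BB0B
  sorted[6] = B0B22$BBC11B
  sorted[7] = B22$BBC11BB0
  sorted[8] = BB0B22$BBC11
  sorted[9] = BBC11BB0B22$
  sorted[10] = BC11BB0B22$B
  sorted[11] = C11BB0B22$BB
sorted[3] = 1BB0B22$BBC1

Answer: 1BB0B22$BBC1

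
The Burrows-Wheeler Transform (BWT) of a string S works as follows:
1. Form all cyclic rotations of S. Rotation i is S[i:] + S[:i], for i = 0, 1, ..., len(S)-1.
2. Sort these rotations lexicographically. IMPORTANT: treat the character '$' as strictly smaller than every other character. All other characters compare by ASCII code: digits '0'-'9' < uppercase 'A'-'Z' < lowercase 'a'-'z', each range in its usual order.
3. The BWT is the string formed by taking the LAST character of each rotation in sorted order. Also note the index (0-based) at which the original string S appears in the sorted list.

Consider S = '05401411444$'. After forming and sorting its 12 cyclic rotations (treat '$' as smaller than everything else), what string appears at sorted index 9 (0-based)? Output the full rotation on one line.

All 12 rotations (rotation i = S[i:]+S[:i]):
  rot[0] = 05401411444$
  rot[1] = 5401411444$0
  rot[2] = 401411444$05
  rot[3] = 01411444$054
  rot[4] = 1411444$0540
  rot[5] = 411444$05401
  rot[6] = 11444$054014
  rot[7] = 1444$0540141
  rot[8] = 444$05401411
  rot[9] = 44$054014114
  rot[10] = 4$0540141144
  rot[11] = $05401411444
Sorted (with $ < everything):
  sorted[0] = $05401411444
  sorted[1] = 01411444$054
  sorted[2] = 05401411444$
  sorted[3] = 11444$054014
  sorted[4] = 1411444$0540
  sorted[5] = 1444$0540141
  sorted[6] = 4$0540141144
  sorted[7] = 401411444$05
  sorted[8] = 411444$05401
  sorted[9] = 44$054014114
  sorted[10] = 444$05401411
  sorted[11] = 5401411444$0
sorted[9] = 44$054014114

Answer: 44$054014114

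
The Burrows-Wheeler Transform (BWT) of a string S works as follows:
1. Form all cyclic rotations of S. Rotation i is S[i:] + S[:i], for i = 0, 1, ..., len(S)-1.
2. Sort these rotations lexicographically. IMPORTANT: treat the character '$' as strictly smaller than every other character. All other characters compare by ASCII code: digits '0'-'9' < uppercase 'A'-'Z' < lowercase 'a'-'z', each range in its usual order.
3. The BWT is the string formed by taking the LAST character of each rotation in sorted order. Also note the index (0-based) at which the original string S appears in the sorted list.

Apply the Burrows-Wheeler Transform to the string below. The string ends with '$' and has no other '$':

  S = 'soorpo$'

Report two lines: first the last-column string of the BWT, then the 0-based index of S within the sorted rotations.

Answer: opsoro$
6

Derivation:
All 7 rotations (rotation i = S[i:]+S[:i]):
  rot[0] = soorpo$
  rot[1] = oorpo$s
  rot[2] = orpo$so
  rot[3] = rpo$soo
  rot[4] = po$soor
  rot[5] = o$soorp
  rot[6] = $soorpo
Sorted (with $ < everything):
  sorted[0] = $soorpo  (last char: 'o')
  sorted[1] = o$soorp  (last char: 'p')
  sorted[2] = oorpo$s  (last char: 's')
  sorted[3] = orpo$so  (last char: 'o')
  sorted[4] = po$soor  (last char: 'r')
  sorted[5] = rpo$soo  (last char: 'o')
  sorted[6] = soorpo$  (last char: '$')
Last column: opsoro$
Original string S is at sorted index 6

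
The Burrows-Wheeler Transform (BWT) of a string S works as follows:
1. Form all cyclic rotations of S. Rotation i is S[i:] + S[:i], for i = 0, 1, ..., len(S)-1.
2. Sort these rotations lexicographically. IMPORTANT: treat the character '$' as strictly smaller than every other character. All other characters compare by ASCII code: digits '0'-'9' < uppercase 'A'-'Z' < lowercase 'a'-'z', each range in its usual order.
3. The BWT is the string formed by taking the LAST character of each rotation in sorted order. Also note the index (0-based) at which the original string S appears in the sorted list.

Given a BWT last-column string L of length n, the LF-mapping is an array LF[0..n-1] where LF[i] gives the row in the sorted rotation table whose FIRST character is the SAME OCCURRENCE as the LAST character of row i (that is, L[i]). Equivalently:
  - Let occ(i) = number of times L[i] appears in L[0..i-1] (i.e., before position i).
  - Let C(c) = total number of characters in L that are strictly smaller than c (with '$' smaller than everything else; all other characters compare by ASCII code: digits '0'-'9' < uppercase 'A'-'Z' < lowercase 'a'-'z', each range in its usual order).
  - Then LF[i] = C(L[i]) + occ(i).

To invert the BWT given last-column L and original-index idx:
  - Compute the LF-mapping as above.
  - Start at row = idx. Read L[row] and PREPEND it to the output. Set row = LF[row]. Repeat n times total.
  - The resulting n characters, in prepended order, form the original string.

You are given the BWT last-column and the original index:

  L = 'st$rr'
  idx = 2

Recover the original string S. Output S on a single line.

Answer: rtrs$

Derivation:
LF mapping: 3 4 0 1 2
Walk LF starting at row 2, prepending L[row]:
  step 1: row=2, L[2]='$', prepend. Next row=LF[2]=0
  step 2: row=0, L[0]='s', prepend. Next row=LF[0]=3
  step 3: row=3, L[3]='r', prepend. Next row=LF[3]=1
  step 4: row=1, L[1]='t', prepend. Next row=LF[1]=4
  step 5: row=4, L[4]='r', prepend. Next row=LF[4]=2
Reversed output: rtrs$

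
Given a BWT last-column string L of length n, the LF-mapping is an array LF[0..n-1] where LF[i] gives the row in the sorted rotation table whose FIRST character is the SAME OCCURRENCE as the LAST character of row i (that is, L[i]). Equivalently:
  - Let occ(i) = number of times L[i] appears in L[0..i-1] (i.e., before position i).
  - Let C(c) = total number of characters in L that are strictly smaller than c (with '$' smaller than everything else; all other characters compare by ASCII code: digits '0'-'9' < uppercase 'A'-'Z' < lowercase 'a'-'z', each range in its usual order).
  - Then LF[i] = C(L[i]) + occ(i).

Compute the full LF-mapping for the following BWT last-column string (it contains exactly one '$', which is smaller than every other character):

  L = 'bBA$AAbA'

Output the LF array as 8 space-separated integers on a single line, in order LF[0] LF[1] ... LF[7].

Char counts: '$':1, 'A':4, 'B':1, 'b':2
C (first-col start): C('$')=0, C('A')=1, C('B')=5, C('b')=6
L[0]='b': occ=0, LF[0]=C('b')+0=6+0=6
L[1]='B': occ=0, LF[1]=C('B')+0=5+0=5
L[2]='A': occ=0, LF[2]=C('A')+0=1+0=1
L[3]='$': occ=0, LF[3]=C('$')+0=0+0=0
L[4]='A': occ=1, LF[4]=C('A')+1=1+1=2
L[5]='A': occ=2, LF[5]=C('A')+2=1+2=3
L[6]='b': occ=1, LF[6]=C('b')+1=6+1=7
L[7]='A': occ=3, LF[7]=C('A')+3=1+3=4

Answer: 6 5 1 0 2 3 7 4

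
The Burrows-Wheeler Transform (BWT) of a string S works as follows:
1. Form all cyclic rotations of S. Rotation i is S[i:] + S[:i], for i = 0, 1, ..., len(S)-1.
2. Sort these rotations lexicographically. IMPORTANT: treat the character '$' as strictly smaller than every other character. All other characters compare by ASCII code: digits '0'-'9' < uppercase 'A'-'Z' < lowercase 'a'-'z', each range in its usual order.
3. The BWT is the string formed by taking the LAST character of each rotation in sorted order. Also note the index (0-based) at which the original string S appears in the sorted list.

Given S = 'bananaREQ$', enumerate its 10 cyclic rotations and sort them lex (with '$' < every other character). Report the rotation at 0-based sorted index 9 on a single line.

Answer: nanaREQ$ba

Derivation:
All 10 rotations (rotation i = S[i:]+S[:i]):
  rot[0] = bananaREQ$
  rot[1] = ananaREQ$b
  rot[2] = nanaREQ$ba
  rot[3] = anaREQ$ban
  rot[4] = naREQ$bana
  rot[5] = aREQ$banan
  rot[6] = REQ$banana
  rot[7] = EQ$bananaR
  rot[8] = Q$bananaRE
  rot[9] = $bananaREQ
Sorted (with $ < everything):
  sorted[0] = $bananaREQ
  sorted[1] = EQ$bananaR
  sorted[2] = Q$bananaRE
  sorted[3] = REQ$banana
  sorted[4] = aREQ$banan
  sorted[5] = anaREQ$ban
  sorted[6] = ananaREQ$b
  sorted[7] = bananaREQ$
  sorted[8] = naREQ$bana
  sorted[9] = nanaREQ$ba
sorted[9] = nanaREQ$ba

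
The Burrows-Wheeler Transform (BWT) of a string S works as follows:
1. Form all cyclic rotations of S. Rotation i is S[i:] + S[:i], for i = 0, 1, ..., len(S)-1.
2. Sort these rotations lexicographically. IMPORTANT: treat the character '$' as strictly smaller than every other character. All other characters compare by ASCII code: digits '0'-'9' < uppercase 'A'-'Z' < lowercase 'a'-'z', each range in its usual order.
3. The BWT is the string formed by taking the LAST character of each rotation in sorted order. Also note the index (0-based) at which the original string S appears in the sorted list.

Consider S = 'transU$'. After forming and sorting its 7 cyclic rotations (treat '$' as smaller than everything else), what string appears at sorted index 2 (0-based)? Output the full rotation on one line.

All 7 rotations (rotation i = S[i:]+S[:i]):
  rot[0] = transU$
  rot[1] = ransU$t
  rot[2] = ansU$tr
  rot[3] = nsU$tra
  rot[4] = sU$tran
  rot[5] = U$trans
  rot[6] = $transU
Sorted (with $ < everything):
  sorted[0] = $transU
  sorted[1] = U$trans
  sorted[2] = ansU$tr
  sorted[3] = nsU$tra
  sorted[4] = ransU$t
  sorted[5] = sU$tran
  sorted[6] = transU$
sorted[2] = ansU$tr

Answer: ansU$tr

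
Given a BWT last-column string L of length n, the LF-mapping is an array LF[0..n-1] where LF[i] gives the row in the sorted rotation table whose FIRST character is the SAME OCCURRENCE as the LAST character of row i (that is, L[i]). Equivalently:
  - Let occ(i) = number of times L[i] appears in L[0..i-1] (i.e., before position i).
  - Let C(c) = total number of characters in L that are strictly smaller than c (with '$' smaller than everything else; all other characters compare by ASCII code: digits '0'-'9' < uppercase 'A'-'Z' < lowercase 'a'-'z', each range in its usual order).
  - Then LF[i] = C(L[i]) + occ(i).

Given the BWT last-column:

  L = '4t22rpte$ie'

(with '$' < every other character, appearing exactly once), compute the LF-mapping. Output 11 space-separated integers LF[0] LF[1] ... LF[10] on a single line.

Char counts: '$':1, '2':2, '4':1, 'e':2, 'i':1, 'p':1, 'r':1, 't':2
C (first-col start): C('$')=0, C('2')=1, C('4')=3, C('e')=4, C('i')=6, C('p')=7, C('r')=8, C('t')=9
L[0]='4': occ=0, LF[0]=C('4')+0=3+0=3
L[1]='t': occ=0, LF[1]=C('t')+0=9+0=9
L[2]='2': occ=0, LF[2]=C('2')+0=1+0=1
L[3]='2': occ=1, LF[3]=C('2')+1=1+1=2
L[4]='r': occ=0, LF[4]=C('r')+0=8+0=8
L[5]='p': occ=0, LF[5]=C('p')+0=7+0=7
L[6]='t': occ=1, LF[6]=C('t')+1=9+1=10
L[7]='e': occ=0, LF[7]=C('e')+0=4+0=4
L[8]='$': occ=0, LF[8]=C('$')+0=0+0=0
L[9]='i': occ=0, LF[9]=C('i')+0=6+0=6
L[10]='e': occ=1, LF[10]=C('e')+1=4+1=5

Answer: 3 9 1 2 8 7 10 4 0 6 5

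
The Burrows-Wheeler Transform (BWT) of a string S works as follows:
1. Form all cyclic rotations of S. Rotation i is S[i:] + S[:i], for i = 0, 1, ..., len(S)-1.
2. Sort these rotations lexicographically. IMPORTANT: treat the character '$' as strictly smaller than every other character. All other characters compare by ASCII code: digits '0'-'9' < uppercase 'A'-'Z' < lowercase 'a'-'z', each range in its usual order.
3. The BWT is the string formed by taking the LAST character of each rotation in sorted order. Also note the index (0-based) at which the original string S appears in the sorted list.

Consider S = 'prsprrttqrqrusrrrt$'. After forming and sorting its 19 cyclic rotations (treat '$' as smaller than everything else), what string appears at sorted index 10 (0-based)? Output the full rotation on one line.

Answer: rt$prsprrttqrqrusrr

Derivation:
All 19 rotations (rotation i = S[i:]+S[:i]):
  rot[0] = prsprrttqrqrusrrrt$
  rot[1] = rsprrttqrqrusrrrt$p
  rot[2] = sprrttqrqrusrrrt$pr
  rot[3] = prrttqrqrusrrrt$prs
  rot[4] = rrttqrqrusrrrt$prsp
  rot[5] = rttqrqrusrrrt$prspr
  rot[6] = ttqrqrusrrrt$prsprr
  rot[7] = tqrqrusrrrt$prsprrt
  rot[8] = qrqrusrrrt$prsprrtt
  rot[9] = rqrusrrrt$prsprrttq
  rot[10] = qrusrrrt$prsprrttqr
  rot[11] = rusrrrt$prsprrttqrq
  rot[12] = usrrrt$prsprrttqrqr
  rot[13] = srrrt$prsprrttqrqru
  rot[14] = rrrt$prsprrttqrqrus
  rot[15] = rrt$prsprrttqrqrusr
  rot[16] = rt$prsprrttqrqrusrr
  rot[17] = t$prsprrttqrqrusrrr
  rot[18] = $prsprrttqrqrusrrrt
Sorted (with $ < everything):
  sorted[0] = $prsprrttqrqrusrrrt
  sorted[1] = prrttqrqrusrrrt$prs
  sorted[2] = prsprrttqrqrusrrrt$
  sorted[3] = qrqrusrrrt$prsprrtt
  sorted[4] = qrusrrrt$prsprrttqr
  sorted[5] = rqrusrrrt$prsprrttq
  sorted[6] = rrrt$prsprrttqrqrus
  sorted[7] = rrt$prsprrttqrqrusr
  sorted[8] = rrttqrqrusrrrt$prsp
  sorted[9] = rsprrttqrqrusrrrt$p
  sorted[10] = rt$prsprrttqrqrusrr
  sorted[11] = rttqrqrusrrrt$prspr
  sorted[12] = rusrrrt$prsprrttqrq
  sorted[13] = sprrttqrqrusrrrt$pr
  sorted[14] = srrrt$prsprrttqrqru
  sorted[15] = t$prsprrttqrqrusrrr
  sorted[16] = tqrqrusrrrt$prsprrt
  sorted[17] = ttqrqrusrrrt$prsprr
  sorted[18] = usrrrt$prsprrttqrqr
sorted[10] = rt$prsprrttqrqrusrr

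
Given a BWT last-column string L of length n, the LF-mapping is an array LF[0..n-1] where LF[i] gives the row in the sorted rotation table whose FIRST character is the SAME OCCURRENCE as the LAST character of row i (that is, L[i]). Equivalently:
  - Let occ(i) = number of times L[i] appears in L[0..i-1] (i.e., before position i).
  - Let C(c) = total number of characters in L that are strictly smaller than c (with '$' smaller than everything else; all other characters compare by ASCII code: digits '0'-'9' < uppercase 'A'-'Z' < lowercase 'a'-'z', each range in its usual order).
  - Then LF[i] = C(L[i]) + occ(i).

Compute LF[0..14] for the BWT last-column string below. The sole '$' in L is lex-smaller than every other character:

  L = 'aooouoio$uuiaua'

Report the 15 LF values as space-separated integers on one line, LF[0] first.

Char counts: '$':1, 'a':3, 'i':2, 'o':5, 'u':4
C (first-col start): C('$')=0, C('a')=1, C('i')=4, C('o')=6, C('u')=11
L[0]='a': occ=0, LF[0]=C('a')+0=1+0=1
L[1]='o': occ=0, LF[1]=C('o')+0=6+0=6
L[2]='o': occ=1, LF[2]=C('o')+1=6+1=7
L[3]='o': occ=2, LF[3]=C('o')+2=6+2=8
L[4]='u': occ=0, LF[4]=C('u')+0=11+0=11
L[5]='o': occ=3, LF[5]=C('o')+3=6+3=9
L[6]='i': occ=0, LF[6]=C('i')+0=4+0=4
L[7]='o': occ=4, LF[7]=C('o')+4=6+4=10
L[8]='$': occ=0, LF[8]=C('$')+0=0+0=0
L[9]='u': occ=1, LF[9]=C('u')+1=11+1=12
L[10]='u': occ=2, LF[10]=C('u')+2=11+2=13
L[11]='i': occ=1, LF[11]=C('i')+1=4+1=5
L[12]='a': occ=1, LF[12]=C('a')+1=1+1=2
L[13]='u': occ=3, LF[13]=C('u')+3=11+3=14
L[14]='a': occ=2, LF[14]=C('a')+2=1+2=3

Answer: 1 6 7 8 11 9 4 10 0 12 13 5 2 14 3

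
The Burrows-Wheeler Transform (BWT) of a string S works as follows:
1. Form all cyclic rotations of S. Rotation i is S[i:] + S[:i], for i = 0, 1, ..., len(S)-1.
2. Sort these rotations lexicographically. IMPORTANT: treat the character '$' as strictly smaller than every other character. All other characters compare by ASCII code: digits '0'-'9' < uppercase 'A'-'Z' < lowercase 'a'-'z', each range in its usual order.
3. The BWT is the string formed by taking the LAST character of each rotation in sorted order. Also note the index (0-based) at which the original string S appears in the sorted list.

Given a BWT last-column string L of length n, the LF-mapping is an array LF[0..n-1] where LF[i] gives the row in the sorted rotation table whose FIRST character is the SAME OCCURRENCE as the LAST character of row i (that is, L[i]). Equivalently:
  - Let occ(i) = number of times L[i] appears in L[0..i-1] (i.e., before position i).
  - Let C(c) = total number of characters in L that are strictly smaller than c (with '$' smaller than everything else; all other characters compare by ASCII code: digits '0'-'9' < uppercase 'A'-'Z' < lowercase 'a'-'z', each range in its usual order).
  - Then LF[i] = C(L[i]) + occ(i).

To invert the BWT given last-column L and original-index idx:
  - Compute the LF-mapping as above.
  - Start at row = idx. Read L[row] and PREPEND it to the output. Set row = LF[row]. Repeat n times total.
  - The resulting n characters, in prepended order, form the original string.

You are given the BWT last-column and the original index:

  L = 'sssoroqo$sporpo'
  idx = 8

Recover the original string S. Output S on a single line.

LF mapping: 11 12 13 1 9 2 8 3 0 14 6 4 10 7 5
Walk LF starting at row 8, prepending L[row]:
  step 1: row=8, L[8]='$', prepend. Next row=LF[8]=0
  step 2: row=0, L[0]='s', prepend. Next row=LF[0]=11
  step 3: row=11, L[11]='o', prepend. Next row=LF[11]=4
  step 4: row=4, L[4]='r', prepend. Next row=LF[4]=9
  step 5: row=9, L[9]='s', prepend. Next row=LF[9]=14
  step 6: row=14, L[14]='o', prepend. Next row=LF[14]=5
  step 7: row=5, L[5]='o', prepend. Next row=LF[5]=2
  step 8: row=2, L[2]='s', prepend. Next row=LF[2]=13
  step 9: row=13, L[13]='p', prepend. Next row=LF[13]=7
  step 10: row=7, L[7]='o', prepend. Next row=LF[7]=3
  step 11: row=3, L[3]='o', prepend. Next row=LF[3]=1
  step 12: row=1, L[1]='s', prepend. Next row=LF[1]=12
  step 13: row=12, L[12]='r', prepend. Next row=LF[12]=10
  step 14: row=10, L[10]='p', prepend. Next row=LF[10]=6
  step 15: row=6, L[6]='q', prepend. Next row=LF[6]=8
Reversed output: qprsoopsoosros$

Answer: qprsoopsoosros$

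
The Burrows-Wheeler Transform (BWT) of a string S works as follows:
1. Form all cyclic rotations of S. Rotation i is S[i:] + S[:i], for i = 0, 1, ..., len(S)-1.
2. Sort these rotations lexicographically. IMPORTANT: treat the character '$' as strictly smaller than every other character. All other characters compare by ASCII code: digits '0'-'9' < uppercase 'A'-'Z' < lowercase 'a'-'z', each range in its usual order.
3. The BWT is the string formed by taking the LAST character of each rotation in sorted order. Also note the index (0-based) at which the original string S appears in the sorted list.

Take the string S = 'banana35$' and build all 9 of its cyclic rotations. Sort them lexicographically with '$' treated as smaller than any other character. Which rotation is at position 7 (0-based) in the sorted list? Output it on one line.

All 9 rotations (rotation i = S[i:]+S[:i]):
  rot[0] = banana35$
  rot[1] = anana35$b
  rot[2] = nana35$ba
  rot[3] = ana35$ban
  rot[4] = na35$bana
  rot[5] = a35$banan
  rot[6] = 35$banana
  rot[7] = 5$banana3
  rot[8] = $banana35
Sorted (with $ < everything):
  sorted[0] = $banana35
  sorted[1] = 35$banana
  sorted[2] = 5$banana3
  sorted[3] = a35$banan
  sorted[4] = ana35$ban
  sorted[5] = anana35$b
  sorted[6] = banana35$
  sorted[7] = na35$bana
  sorted[8] = nana35$ba
sorted[7] = na35$bana

Answer: na35$bana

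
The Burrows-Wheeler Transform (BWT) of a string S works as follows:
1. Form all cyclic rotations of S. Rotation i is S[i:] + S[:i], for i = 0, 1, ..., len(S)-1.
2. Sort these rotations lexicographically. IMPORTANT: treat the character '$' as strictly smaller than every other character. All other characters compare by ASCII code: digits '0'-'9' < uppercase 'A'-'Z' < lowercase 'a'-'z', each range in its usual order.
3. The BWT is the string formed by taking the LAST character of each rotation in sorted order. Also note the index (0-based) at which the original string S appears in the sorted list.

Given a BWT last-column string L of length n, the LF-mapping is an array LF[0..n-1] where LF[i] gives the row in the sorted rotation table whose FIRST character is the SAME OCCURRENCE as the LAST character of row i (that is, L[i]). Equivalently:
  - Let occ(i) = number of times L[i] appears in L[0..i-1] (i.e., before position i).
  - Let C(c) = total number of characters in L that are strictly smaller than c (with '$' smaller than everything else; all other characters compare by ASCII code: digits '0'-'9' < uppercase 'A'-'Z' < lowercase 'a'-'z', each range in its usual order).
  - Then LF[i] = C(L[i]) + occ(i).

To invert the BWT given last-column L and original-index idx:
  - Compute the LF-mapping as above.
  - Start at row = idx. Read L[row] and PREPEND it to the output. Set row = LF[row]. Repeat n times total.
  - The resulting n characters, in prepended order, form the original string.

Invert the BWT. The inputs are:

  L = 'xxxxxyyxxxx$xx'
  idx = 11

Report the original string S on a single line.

Answer: xyxxxxxyxxxxx$

Derivation:
LF mapping: 1 2 3 4 5 12 13 6 7 8 9 0 10 11
Walk LF starting at row 11, prepending L[row]:
  step 1: row=11, L[11]='$', prepend. Next row=LF[11]=0
  step 2: row=0, L[0]='x', prepend. Next row=LF[0]=1
  step 3: row=1, L[1]='x', prepend. Next row=LF[1]=2
  step 4: row=2, L[2]='x', prepend. Next row=LF[2]=3
  step 5: row=3, L[3]='x', prepend. Next row=LF[3]=4
  step 6: row=4, L[4]='x', prepend. Next row=LF[4]=5
  step 7: row=5, L[5]='y', prepend. Next row=LF[5]=12
  step 8: row=12, L[12]='x', prepend. Next row=LF[12]=10
  step 9: row=10, L[10]='x', prepend. Next row=LF[10]=9
  step 10: row=9, L[9]='x', prepend. Next row=LF[9]=8
  step 11: row=8, L[8]='x', prepend. Next row=LF[8]=7
  step 12: row=7, L[7]='x', prepend. Next row=LF[7]=6
  step 13: row=6, L[6]='y', prepend. Next row=LF[6]=13
  step 14: row=13, L[13]='x', prepend. Next row=LF[13]=11
Reversed output: xyxxxxxyxxxxx$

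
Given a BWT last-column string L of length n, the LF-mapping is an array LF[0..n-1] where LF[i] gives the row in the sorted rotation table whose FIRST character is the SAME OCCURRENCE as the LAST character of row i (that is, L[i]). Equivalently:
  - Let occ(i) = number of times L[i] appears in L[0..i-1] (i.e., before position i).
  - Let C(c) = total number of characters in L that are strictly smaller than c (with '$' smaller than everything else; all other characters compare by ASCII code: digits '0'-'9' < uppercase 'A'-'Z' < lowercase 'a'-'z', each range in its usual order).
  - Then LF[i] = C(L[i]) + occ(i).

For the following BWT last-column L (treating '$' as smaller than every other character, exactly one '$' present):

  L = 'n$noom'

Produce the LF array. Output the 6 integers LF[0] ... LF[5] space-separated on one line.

Char counts: '$':1, 'm':1, 'n':2, 'o':2
C (first-col start): C('$')=0, C('m')=1, C('n')=2, C('o')=4
L[0]='n': occ=0, LF[0]=C('n')+0=2+0=2
L[1]='$': occ=0, LF[1]=C('$')+0=0+0=0
L[2]='n': occ=1, LF[2]=C('n')+1=2+1=3
L[3]='o': occ=0, LF[3]=C('o')+0=4+0=4
L[4]='o': occ=1, LF[4]=C('o')+1=4+1=5
L[5]='m': occ=0, LF[5]=C('m')+0=1+0=1

Answer: 2 0 3 4 5 1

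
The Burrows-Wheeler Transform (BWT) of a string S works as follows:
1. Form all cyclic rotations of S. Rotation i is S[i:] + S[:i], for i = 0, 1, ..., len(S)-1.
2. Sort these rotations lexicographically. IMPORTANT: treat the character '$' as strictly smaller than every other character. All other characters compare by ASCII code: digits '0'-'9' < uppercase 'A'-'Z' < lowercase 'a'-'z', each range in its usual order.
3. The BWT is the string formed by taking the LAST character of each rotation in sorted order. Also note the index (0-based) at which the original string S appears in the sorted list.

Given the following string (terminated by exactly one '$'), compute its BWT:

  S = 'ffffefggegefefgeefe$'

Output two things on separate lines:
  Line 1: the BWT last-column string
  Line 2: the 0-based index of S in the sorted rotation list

All 20 rotations (rotation i = S[i:]+S[:i]):
  rot[0] = ffffefggegefefgeefe$
  rot[1] = fffefggegefefgeefe$f
  rot[2] = ffefggegefefgeefe$ff
  rot[3] = fefggegefefgeefe$fff
  rot[4] = efggegefefgeefe$ffff
  rot[5] = fggegefefgeefe$ffffe
  rot[6] = ggegefefgeefe$ffffef
  rot[7] = gegefefgeefe$ffffefg
  rot[8] = egefefgeefe$ffffefgg
  rot[9] = gefefgeefe$ffffefgge
  rot[10] = efefgeefe$ffffefggeg
  rot[11] = fefgeefe$ffffefggege
  rot[12] = efgeefe$ffffefggegef
  rot[13] = fgeefe$ffffefggegefe
  rot[14] = geefe$ffffefggegefef
  rot[15] = eefe$ffffefggegefefg
  rot[16] = efe$ffffefggegefefge
  rot[17] = fe$ffffefggegefefgee
  rot[18] = e$ffffefggegefefgeef
  rot[19] = $ffffefggegefefgeefe
Sorted (with $ < everything):
  sorted[0] = $ffffefggegefefgeefe  (last char: 'e')
  sorted[1] = e$ffffefggegefefgeef  (last char: 'f')
  sorted[2] = eefe$ffffefggegefefg  (last char: 'g')
  sorted[3] = efe$ffffefggegefefge  (last char: 'e')
  sorted[4] = efefgeefe$ffffefggeg  (last char: 'g')
  sorted[5] = efgeefe$ffffefggegef  (last char: 'f')
  sorted[6] = efggegefefgeefe$ffff  (last char: 'f')
  sorted[7] = egefefgeefe$ffffefgg  (last char: 'g')
  sorted[8] = fe$ffffefggegefefgee  (last char: 'e')
  sorted[9] = fefgeefe$ffffefggege  (last char: 'e')
  sorted[10] = fefggegefefgeefe$fff  (last char: 'f')
  sorted[11] = ffefggegefefgeefe$ff  (last char: 'f')
  sorted[12] = fffefggegefefgeefe$f  (last char: 'f')
  sorted[13] = ffffefggegefefgeefe$  (last char: '$')
  sorted[14] = fgeefe$ffffefggegefe  (last char: 'e')
  sorted[15] = fggegefefgeefe$ffffe  (last char: 'e')
  sorted[16] = geefe$ffffefggegefef  (last char: 'f')
  sorted[17] = gefefgeefe$ffffefgge  (last char: 'e')
  sorted[18] = gegefefgeefe$ffffefg  (last char: 'g')
  sorted[19] = ggegefefgeefe$ffffef  (last char: 'f')
Last column: efgegffgeefff$eefegf
Original string S is at sorted index 13

Answer: efgegffgeefff$eefegf
13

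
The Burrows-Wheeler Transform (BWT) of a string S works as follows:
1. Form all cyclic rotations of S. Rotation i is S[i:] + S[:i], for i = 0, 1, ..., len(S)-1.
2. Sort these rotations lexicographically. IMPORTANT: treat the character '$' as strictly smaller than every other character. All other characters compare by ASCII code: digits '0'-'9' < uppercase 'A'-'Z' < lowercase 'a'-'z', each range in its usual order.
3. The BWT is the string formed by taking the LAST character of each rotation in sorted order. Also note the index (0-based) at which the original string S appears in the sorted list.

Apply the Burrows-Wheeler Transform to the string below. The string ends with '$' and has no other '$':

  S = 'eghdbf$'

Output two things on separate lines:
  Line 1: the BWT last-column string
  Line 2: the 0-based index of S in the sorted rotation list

All 7 rotations (rotation i = S[i:]+S[:i]):
  rot[0] = eghdbf$
  rot[1] = ghdbf$e
  rot[2] = hdbf$eg
  rot[3] = dbf$egh
  rot[4] = bf$eghd
  rot[5] = f$eghdb
  rot[6] = $eghdbf
Sorted (with $ < everything):
  sorted[0] = $eghdbf  (last char: 'f')
  sorted[1] = bf$eghd  (last char: 'd')
  sorted[2] = dbf$egh  (last char: 'h')
  sorted[3] = eghdbf$  (last char: '$')
  sorted[4] = f$eghdb  (last char: 'b')
  sorted[5] = ghdbf$e  (last char: 'e')
  sorted[6] = hdbf$eg  (last char: 'g')
Last column: fdh$beg
Original string S is at sorted index 3

Answer: fdh$beg
3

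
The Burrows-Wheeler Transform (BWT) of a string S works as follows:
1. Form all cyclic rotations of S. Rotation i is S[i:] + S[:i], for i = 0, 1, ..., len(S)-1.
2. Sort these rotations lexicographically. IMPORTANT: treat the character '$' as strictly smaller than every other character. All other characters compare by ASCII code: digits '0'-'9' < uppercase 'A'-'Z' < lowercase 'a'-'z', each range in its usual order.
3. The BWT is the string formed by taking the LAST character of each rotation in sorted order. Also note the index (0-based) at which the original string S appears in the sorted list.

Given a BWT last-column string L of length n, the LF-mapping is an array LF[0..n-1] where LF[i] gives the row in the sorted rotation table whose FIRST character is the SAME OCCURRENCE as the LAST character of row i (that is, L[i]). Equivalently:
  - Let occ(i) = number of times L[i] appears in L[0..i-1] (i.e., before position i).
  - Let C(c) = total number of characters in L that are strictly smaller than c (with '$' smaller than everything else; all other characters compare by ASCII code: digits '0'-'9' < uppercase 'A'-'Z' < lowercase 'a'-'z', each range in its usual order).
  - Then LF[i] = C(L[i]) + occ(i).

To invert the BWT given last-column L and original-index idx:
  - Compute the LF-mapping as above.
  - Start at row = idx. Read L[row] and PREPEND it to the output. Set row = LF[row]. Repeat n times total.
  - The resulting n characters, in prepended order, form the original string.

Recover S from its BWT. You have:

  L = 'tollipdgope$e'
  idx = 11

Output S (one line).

Answer: poodlepiglet$

Derivation:
LF mapping: 12 8 6 7 5 10 1 4 9 11 2 0 3
Walk LF starting at row 11, prepending L[row]:
  step 1: row=11, L[11]='$', prepend. Next row=LF[11]=0
  step 2: row=0, L[0]='t', prepend. Next row=LF[0]=12
  step 3: row=12, L[12]='e', prepend. Next row=LF[12]=3
  step 4: row=3, L[3]='l', prepend. Next row=LF[3]=7
  step 5: row=7, L[7]='g', prepend. Next row=LF[7]=4
  step 6: row=4, L[4]='i', prepend. Next row=LF[4]=5
  step 7: row=5, L[5]='p', prepend. Next row=LF[5]=10
  step 8: row=10, L[10]='e', prepend. Next row=LF[10]=2
  step 9: row=2, L[2]='l', prepend. Next row=LF[2]=6
  step 10: row=6, L[6]='d', prepend. Next row=LF[6]=1
  step 11: row=1, L[1]='o', prepend. Next row=LF[1]=8
  step 12: row=8, L[8]='o', prepend. Next row=LF[8]=9
  step 13: row=9, L[9]='p', prepend. Next row=LF[9]=11
Reversed output: poodlepiglet$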